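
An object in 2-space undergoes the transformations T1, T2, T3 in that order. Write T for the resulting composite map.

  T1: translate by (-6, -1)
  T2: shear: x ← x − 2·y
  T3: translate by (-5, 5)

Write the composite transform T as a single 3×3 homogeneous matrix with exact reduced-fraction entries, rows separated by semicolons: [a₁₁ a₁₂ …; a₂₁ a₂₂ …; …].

T = [1 -2 -9; 0 1 4; 0 0 1]

T1 = [1 0 -6; 0 1 -1; 0 0 1]
T2·T1 = [1 -2 -4; 0 1 -1; 0 0 1]
T3·…·T1 = [1 -2 -9; 0 1 4; 0 0 1]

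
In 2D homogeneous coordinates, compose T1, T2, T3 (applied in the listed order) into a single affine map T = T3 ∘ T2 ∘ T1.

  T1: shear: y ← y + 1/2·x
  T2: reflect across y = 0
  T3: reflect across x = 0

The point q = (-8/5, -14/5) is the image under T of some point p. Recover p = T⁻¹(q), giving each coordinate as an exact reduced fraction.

p = (8/5, 2)

T1 = [1 0 0; 1/2 1 0; 0 0 1]
T2·T1 = [1 0 0; -1/2 -1 0; 0 0 1]
T3·…·T1 = [-1 0 0; -1/2 -1 0; 0 0 1]
det M = 1; M⁻¹ = [-1 0 0; 1/2 -1 0; 0 0 1]
M⁻¹ · (-8/5, -14/5)ᵀ = (8/5, 2)ᵀ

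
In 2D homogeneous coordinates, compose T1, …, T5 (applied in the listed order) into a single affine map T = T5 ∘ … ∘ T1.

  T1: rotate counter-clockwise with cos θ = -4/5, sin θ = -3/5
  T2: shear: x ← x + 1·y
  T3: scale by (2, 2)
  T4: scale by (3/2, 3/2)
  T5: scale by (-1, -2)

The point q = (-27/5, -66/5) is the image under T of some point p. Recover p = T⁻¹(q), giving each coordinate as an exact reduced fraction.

p = (-1, -2)

T1 = [-4/5 3/5 0; -3/5 -4/5 0; 0 0 1]
T2·T1 = [-7/5 -1/5 0; -3/5 -4/5 0; 0 0 1]
T3·…·T1 = [-14/5 -2/5 0; -6/5 -8/5 0; 0 0 1]
T4·…·T1 = [-21/5 -3/5 0; -9/5 -12/5 0; 0 0 1]
T5·…·T1 = [21/5 3/5 0; 18/5 24/5 0; 0 0 1]
det M = 18; M⁻¹ = [4/15 -1/30 0; -1/5 7/30 0; 0 0 1]
M⁻¹ · (-27/5, -66/5)ᵀ = (-1, -2)ᵀ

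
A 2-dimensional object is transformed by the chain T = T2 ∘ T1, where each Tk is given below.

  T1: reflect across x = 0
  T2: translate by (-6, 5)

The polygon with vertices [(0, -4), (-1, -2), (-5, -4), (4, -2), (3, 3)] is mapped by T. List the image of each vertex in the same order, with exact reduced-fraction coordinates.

image vertices: (-6, 1), (-5, 3), (-1, 1), (-10, 3), (-9, 8)

T1 reflect across x = 0: (0, -4) → (0, -4); (-1, -2) → (1, -2); (-5, -4) → (5, -4); (4, -2) → (-4, -2); (3, 3) → (-3, 3)
T2 translate by (-6, 5): (0, -4) → (-6, 1); (1, -2) → (-5, 3); (5, -4) → (-1, 1); (-4, -2) → (-10, 3); (-3, 3) → (-9, 8)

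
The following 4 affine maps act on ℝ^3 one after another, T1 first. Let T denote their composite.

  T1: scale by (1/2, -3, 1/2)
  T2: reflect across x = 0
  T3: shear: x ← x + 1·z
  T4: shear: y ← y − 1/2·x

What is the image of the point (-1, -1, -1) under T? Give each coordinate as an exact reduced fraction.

T(p) = (0, 3, -1/2)

T1 scale by (1/2, -3, 1/2): (-1, -1, -1) → (-1/2, 3, -1/2)
T2 reflect across x = 0: (-1/2, 3, -1/2) → (1/2, 3, -1/2)
T3 shear: x ← x + 1·z: (1/2, 3, -1/2) → (0, 3, -1/2)
T4 shear: y ← y − 1/2·x: (0, 3, -1/2) → (0, 3, -1/2)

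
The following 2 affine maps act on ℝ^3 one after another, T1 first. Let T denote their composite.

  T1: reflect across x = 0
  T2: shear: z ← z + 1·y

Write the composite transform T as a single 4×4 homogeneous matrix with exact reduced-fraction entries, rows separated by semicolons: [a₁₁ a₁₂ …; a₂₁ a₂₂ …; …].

T1 = [-1 0 0 0; 0 1 0 0; 0 0 1 0; 0 0 0 1]
T2·T1 = [-1 0 0 0; 0 1 0 0; 0 1 1 0; 0 0 0 1]

T = [-1 0 0 0; 0 1 0 0; 0 1 1 0; 0 0 0 1]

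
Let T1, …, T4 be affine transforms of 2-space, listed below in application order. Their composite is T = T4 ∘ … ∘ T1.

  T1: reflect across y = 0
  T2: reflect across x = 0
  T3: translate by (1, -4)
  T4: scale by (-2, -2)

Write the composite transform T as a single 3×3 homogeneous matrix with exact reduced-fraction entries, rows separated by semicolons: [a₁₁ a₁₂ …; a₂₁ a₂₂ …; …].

T = [2 0 -2; 0 2 8; 0 0 1]

T1 = [1 0 0; 0 -1 0; 0 0 1]
T2·T1 = [-1 0 0; 0 -1 0; 0 0 1]
T3·…·T1 = [-1 0 1; 0 -1 -4; 0 0 1]
T4·…·T1 = [2 0 -2; 0 2 8; 0 0 1]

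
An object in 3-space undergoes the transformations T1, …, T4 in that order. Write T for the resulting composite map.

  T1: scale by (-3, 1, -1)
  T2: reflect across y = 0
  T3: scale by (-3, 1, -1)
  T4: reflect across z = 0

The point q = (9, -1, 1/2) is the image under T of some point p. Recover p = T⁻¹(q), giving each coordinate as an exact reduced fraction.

p = (1, 1, -1/2)

T1 = [-3 0 0 0; 0 1 0 0; 0 0 -1 0; 0 0 0 1]
T2·T1 = [-3 0 0 0; 0 -1 0 0; 0 0 -1 0; 0 0 0 1]
T3·…·T1 = [9 0 0 0; 0 -1 0 0; 0 0 1 0; 0 0 0 1]
T4·…·T1 = [9 0 0 0; 0 -1 0 0; 0 0 -1 0; 0 0 0 1]
det M = 9; M⁻¹ = [1/9 0 0 0; 0 -1 0 0; 0 0 -1 0; 0 0 0 1]
M⁻¹ · (9, -1, 1/2)ᵀ = (1, 1, -1/2)ᵀ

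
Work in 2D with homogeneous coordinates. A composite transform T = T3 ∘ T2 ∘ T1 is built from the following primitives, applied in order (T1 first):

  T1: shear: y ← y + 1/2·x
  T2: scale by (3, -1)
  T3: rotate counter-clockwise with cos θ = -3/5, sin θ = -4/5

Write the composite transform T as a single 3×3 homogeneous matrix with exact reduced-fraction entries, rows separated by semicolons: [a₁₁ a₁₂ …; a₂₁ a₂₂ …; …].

T = [-11/5 -4/5 0; -21/10 3/5 0; 0 0 1]

T1 = [1 0 0; 1/2 1 0; 0 0 1]
T2·T1 = [3 0 0; -1/2 -1 0; 0 0 1]
T3·…·T1 = [-11/5 -4/5 0; -21/10 3/5 0; 0 0 1]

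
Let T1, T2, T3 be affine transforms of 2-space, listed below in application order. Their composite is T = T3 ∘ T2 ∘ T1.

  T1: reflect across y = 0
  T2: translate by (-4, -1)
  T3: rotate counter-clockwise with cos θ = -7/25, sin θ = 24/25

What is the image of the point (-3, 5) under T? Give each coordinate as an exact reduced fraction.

T1 reflect across y = 0: (-3, 5) → (-3, -5)
T2 translate by (-4, -1): (-3, -5) → (-7, -6)
T3 rotate counter-clockwise with cos θ = -7/25, sin θ = 24/25: (-7, -6) → (193/25, -126/25)

T(p) = (193/25, -126/25)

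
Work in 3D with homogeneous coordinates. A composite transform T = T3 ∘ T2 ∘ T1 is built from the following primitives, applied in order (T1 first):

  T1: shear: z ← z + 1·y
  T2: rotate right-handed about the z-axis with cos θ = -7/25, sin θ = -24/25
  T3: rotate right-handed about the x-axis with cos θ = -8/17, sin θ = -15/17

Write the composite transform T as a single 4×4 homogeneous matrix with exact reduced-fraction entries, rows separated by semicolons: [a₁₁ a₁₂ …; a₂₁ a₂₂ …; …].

T = [-7/25 24/25 0 0; 192/425 431/425 15/17 0; 72/85 -19/85 -8/17 0; 0 0 0 1]

T1 = [1 0 0 0; 0 1 0 0; 0 1 1 0; 0 0 0 1]
T2·T1 = [-7/25 24/25 0 0; -24/25 -7/25 0 0; 0 1 1 0; 0 0 0 1]
T3·…·T1 = [-7/25 24/25 0 0; 192/425 431/425 15/17 0; 72/85 -19/85 -8/17 0; 0 0 0 1]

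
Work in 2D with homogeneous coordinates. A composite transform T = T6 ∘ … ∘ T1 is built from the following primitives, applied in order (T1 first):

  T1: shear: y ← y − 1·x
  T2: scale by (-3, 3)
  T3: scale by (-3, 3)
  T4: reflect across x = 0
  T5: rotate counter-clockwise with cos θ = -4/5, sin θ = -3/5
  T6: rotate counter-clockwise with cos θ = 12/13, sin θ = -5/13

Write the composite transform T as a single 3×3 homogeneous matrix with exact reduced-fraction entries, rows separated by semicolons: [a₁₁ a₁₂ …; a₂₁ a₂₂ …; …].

T = [423/65 144/65 0; 711/65 -567/65 0; 0 0 1]

T1 = [1 0 0; -1 1 0; 0 0 1]
T2·T1 = [-3 0 0; -3 3 0; 0 0 1]
T3·…·T1 = [9 0 0; -9 9 0; 0 0 1]
T4·…·T1 = [-9 0 0; -9 9 0; 0 0 1]
T5·…·T1 = [9/5 27/5 0; 63/5 -36/5 0; 0 0 1]
T6·…·T1 = [423/65 144/65 0; 711/65 -567/65 0; 0 0 1]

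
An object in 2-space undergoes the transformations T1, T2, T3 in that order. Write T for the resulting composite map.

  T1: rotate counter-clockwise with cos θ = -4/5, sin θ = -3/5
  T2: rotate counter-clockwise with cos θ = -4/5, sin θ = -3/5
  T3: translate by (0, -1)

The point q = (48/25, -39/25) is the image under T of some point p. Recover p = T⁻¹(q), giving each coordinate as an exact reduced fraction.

p = (0, -2)

T1 = [-4/5 3/5 0; -3/5 -4/5 0; 0 0 1]
T2·T1 = [7/25 -24/25 0; 24/25 7/25 0; 0 0 1]
T3·…·T1 = [7/25 -24/25 0; 24/25 7/25 -1; 0 0 1]
det M = 1; M⁻¹ = [7/25 24/25 24/25; -24/25 7/25 7/25; 0 0 1]
M⁻¹ · (48/25, -39/25)ᵀ = (0, -2)ᵀ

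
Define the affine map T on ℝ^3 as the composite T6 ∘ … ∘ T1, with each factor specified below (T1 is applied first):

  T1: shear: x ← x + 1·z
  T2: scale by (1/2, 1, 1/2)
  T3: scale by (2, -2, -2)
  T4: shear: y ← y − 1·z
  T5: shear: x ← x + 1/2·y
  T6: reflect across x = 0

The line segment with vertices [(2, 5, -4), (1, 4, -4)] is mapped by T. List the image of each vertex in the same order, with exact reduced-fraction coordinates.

image vertices: (9, -14, 4), (9, -12, 4)

T1 shear: x ← x + 1·z: (2, 5, -4) → (-2, 5, -4); (1, 4, -4) → (-3, 4, -4)
T2 scale by (1/2, 1, 1/2): (-2, 5, -4) → (-1, 5, -2); (-3, 4, -4) → (-3/2, 4, -2)
T3 scale by (2, -2, -2): (-1, 5, -2) → (-2, -10, 4); (-3/2, 4, -2) → (-3, -8, 4)
T4 shear: y ← y − 1·z: (-2, -10, 4) → (-2, -14, 4); (-3, -8, 4) → (-3, -12, 4)
T5 shear: x ← x + 1/2·y: (-2, -14, 4) → (-9, -14, 4); (-3, -12, 4) → (-9, -12, 4)
T6 reflect across x = 0: (-9, -14, 4) → (9, -14, 4); (-9, -12, 4) → (9, -12, 4)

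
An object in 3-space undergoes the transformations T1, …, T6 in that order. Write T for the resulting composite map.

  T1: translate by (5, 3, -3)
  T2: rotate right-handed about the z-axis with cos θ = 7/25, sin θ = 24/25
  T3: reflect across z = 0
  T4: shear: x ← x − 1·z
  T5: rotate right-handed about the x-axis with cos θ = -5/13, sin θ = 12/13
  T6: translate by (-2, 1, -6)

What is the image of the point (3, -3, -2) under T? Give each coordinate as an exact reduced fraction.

T(p) = (-119/25, -427/65, -271/325)

T1 translate by (5, 3, -3): (3, -3, -2) → (8, 0, -5)
T2 rotate right-handed about the z-axis with cos θ = 7/25, sin θ = 24/25: (8, 0, -5) → (56/25, 192/25, -5)
T3 reflect across z = 0: (56/25, 192/25, -5) → (56/25, 192/25, 5)
T4 shear: x ← x − 1·z: (56/25, 192/25, 5) → (-69/25, 192/25, 5)
T5 rotate right-handed about the x-axis with cos θ = -5/13, sin θ = 12/13: (-69/25, 192/25, 5) → (-69/25, -492/65, 1679/325)
T6 translate by (-2, 1, -6): (-69/25, -492/65, 1679/325) → (-119/25, -427/65, -271/325)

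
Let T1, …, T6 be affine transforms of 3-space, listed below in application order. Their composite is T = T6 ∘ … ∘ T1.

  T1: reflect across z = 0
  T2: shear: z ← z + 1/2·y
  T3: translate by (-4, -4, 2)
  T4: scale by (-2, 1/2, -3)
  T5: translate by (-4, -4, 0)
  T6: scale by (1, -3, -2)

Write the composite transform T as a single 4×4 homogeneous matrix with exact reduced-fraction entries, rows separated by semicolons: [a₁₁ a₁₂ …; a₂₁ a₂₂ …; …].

T1 = [1 0 0 0; 0 1 0 0; 0 0 -1 0; 0 0 0 1]
T2·T1 = [1 0 0 0; 0 1 0 0; 0 1/2 -1 0; 0 0 0 1]
T3·…·T1 = [1 0 0 -4; 0 1 0 -4; 0 1/2 -1 2; 0 0 0 1]
T4·…·T1 = [-2 0 0 8; 0 1/2 0 -2; 0 -3/2 3 -6; 0 0 0 1]
T5·…·T1 = [-2 0 0 4; 0 1/2 0 -6; 0 -3/2 3 -6; 0 0 0 1]
T6·…·T1 = [-2 0 0 4; 0 -3/2 0 18; 0 3 -6 12; 0 0 0 1]

T = [-2 0 0 4; 0 -3/2 0 18; 0 3 -6 12; 0 0 0 1]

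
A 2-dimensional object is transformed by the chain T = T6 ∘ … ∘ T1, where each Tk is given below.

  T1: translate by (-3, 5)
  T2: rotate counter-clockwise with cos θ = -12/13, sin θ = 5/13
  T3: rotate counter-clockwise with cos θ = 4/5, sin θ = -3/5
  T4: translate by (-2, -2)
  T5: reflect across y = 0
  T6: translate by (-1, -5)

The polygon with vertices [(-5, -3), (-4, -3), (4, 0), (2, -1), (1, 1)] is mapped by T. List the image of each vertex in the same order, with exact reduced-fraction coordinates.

T1 translate by (-3, 5): (-5, -3) → (-8, 2); (-4, -3) → (-7, 2); (4, 0) → (1, 5); (2, -1) → (-1, 4); (1, 1) → (-2, 6)
T2 rotate counter-clockwise with cos θ = -12/13, sin θ = 5/13: (-8, 2) → (86/13, -64/13); (-7, 2) → (74/13, -59/13); (1, 5) → (-37/13, -55/13); (-1, 4) → (-8/13, -53/13); (-2, 6) → (-6/13, -82/13)
T3 rotate counter-clockwise with cos θ = 4/5, sin θ = -3/5: (86/13, -64/13) → (152/65, -514/65); (74/13, -59/13) → (119/65, -458/65); (-37/13, -55/13) → (-313/65, -109/65); (-8/13, -53/13) → (-191/65, -188/65); (-6/13, -82/13) → (-54/13, -62/13)
T4 translate by (-2, -2): (152/65, -514/65) → (22/65, -644/65); (119/65, -458/65) → (-11/65, -588/65); (-313/65, -109/65) → (-443/65, -239/65); (-191/65, -188/65) → (-321/65, -318/65); (-54/13, -62/13) → (-80/13, -88/13)
T5 reflect across y = 0: (22/65, -644/65) → (22/65, 644/65); (-11/65, -588/65) → (-11/65, 588/65); (-443/65, -239/65) → (-443/65, 239/65); (-321/65, -318/65) → (-321/65, 318/65); (-80/13, -88/13) → (-80/13, 88/13)
T6 translate by (-1, -5): (22/65, 644/65) → (-43/65, 319/65); (-11/65, 588/65) → (-76/65, 263/65); (-443/65, 239/65) → (-508/65, -86/65); (-321/65, 318/65) → (-386/65, -7/65); (-80/13, 88/13) → (-93/13, 23/13)

image vertices: (-43/65, 319/65), (-76/65, 263/65), (-508/65, -86/65), (-386/65, -7/65), (-93/13, 23/13)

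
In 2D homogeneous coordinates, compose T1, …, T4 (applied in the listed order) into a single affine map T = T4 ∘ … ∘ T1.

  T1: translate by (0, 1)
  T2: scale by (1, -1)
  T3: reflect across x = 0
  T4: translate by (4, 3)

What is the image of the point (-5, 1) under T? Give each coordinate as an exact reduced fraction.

T1 translate by (0, 1): (-5, 1) → (-5, 2)
T2 scale by (1, -1): (-5, 2) → (-5, -2)
T3 reflect across x = 0: (-5, -2) → (5, -2)
T4 translate by (4, 3): (5, -2) → (9, 1)

T(p) = (9, 1)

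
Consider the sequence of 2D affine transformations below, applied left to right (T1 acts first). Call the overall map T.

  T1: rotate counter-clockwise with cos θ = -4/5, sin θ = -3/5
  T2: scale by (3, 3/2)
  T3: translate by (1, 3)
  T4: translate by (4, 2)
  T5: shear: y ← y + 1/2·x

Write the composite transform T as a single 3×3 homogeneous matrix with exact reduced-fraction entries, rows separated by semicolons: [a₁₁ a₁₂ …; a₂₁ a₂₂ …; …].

T = [-12/5 9/5 5; -21/10 -3/10 15/2; 0 0 1]

T1 = [-4/5 3/5 0; -3/5 -4/5 0; 0 0 1]
T2·T1 = [-12/5 9/5 0; -9/10 -6/5 0; 0 0 1]
T3·…·T1 = [-12/5 9/5 1; -9/10 -6/5 3; 0 0 1]
T4·…·T1 = [-12/5 9/5 5; -9/10 -6/5 5; 0 0 1]
T5·…·T1 = [-12/5 9/5 5; -21/10 -3/10 15/2; 0 0 1]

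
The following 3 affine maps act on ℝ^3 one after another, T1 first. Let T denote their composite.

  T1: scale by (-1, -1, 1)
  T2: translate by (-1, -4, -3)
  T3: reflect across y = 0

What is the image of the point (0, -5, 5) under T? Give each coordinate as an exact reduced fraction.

T(p) = (-1, -1, 2)

T1 scale by (-1, -1, 1): (0, -5, 5) → (0, 5, 5)
T2 translate by (-1, -4, -3): (0, 5, 5) → (-1, 1, 2)
T3 reflect across y = 0: (-1, 1, 2) → (-1, -1, 2)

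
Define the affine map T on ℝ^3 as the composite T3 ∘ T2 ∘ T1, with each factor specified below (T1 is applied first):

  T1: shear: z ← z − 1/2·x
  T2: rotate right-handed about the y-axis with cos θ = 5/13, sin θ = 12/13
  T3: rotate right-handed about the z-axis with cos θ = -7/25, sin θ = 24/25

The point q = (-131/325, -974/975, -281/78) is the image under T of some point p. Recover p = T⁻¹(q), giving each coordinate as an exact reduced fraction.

p = (3, 2/3, -2/3)

T1 = [1 0 0 0; 0 1 0 0; -1/2 0 1 0; 0 0 0 1]
T2·T1 = [-1/13 0 12/13 0; 0 1 0 0; -29/26 0 5/13 0; 0 0 0 1]
T3·…·T1 = [7/325 -24/25 -84/325 0; -24/325 -7/25 288/325 0; -29/26 0 5/13 0; 0 0 0 1]
det M = 1; M⁻¹ = [-7/65 24/65 -12/13 0; -24/25 -7/25 0 0; -203/650 348/325 -1/13 0; 0 0 0 1]
M⁻¹ · (-131/325, -974/975, -281/78)ᵀ = (3, 2/3, -2/3)ᵀ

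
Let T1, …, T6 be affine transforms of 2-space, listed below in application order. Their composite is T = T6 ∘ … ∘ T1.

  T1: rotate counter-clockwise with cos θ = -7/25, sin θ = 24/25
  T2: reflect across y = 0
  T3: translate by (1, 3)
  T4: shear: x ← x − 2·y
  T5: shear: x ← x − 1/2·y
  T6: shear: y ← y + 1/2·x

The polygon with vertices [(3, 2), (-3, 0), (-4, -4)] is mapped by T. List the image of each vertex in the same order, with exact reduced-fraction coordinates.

T1 rotate counter-clockwise with cos θ = -7/25, sin θ = 24/25: (3, 2) → (-69/25, 58/25); (-3, 0) → (21/25, -72/25); (-4, -4) → (124/25, -68/25)
T2 reflect across y = 0: (-69/25, 58/25) → (-69/25, -58/25); (21/25, -72/25) → (21/25, 72/25); (124/25, -68/25) → (124/25, 68/25)
T3 translate by (1, 3): (-69/25, -58/25) → (-44/25, 17/25); (21/25, 72/25) → (46/25, 147/25); (124/25, 68/25) → (149/25, 143/25)
T4 shear: x ← x − 2·y: (-44/25, 17/25) → (-78/25, 17/25); (46/25, 147/25) → (-248/25, 147/25); (149/25, 143/25) → (-137/25, 143/25)
T5 shear: x ← x − 1/2·y: (-78/25, 17/25) → (-173/50, 17/25); (-248/25, 147/25) → (-643/50, 147/25); (-137/25, 143/25) → (-417/50, 143/25)
T6 shear: y ← y + 1/2·x: (-173/50, 17/25) → (-173/50, -21/20); (-643/50, 147/25) → (-643/50, -11/20); (-417/50, 143/25) → (-417/50, 31/20)

image vertices: (-173/50, -21/20), (-643/50, -11/20), (-417/50, 31/20)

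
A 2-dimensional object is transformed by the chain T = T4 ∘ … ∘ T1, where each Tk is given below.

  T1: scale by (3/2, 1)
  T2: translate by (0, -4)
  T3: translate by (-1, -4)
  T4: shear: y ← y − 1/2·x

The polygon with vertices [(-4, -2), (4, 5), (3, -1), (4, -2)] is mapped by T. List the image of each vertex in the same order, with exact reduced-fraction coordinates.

T1 scale by (3/2, 1): (-4, -2) → (-6, -2); (4, 5) → (6, 5); (3, -1) → (9/2, -1); (4, -2) → (6, -2)
T2 translate by (0, -4): (-6, -2) → (-6, -6); (6, 5) → (6, 1); (9/2, -1) → (9/2, -5); (6, -2) → (6, -6)
T3 translate by (-1, -4): (-6, -6) → (-7, -10); (6, 1) → (5, -3); (9/2, -5) → (7/2, -9); (6, -6) → (5, -10)
T4 shear: y ← y − 1/2·x: (-7, -10) → (-7, -13/2); (5, -3) → (5, -11/2); (7/2, -9) → (7/2, -43/4); (5, -10) → (5, -25/2)

image vertices: (-7, -13/2), (5, -11/2), (7/2, -43/4), (5, -25/2)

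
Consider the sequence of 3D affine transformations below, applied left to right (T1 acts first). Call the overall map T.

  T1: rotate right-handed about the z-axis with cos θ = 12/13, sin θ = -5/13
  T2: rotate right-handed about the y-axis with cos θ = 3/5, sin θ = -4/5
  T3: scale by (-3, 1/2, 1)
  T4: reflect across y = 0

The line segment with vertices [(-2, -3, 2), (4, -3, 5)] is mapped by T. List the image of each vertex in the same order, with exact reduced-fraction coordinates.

image vertices: (51/5, 1, -6/5), (483/65, 28/13, 327/65)

T1 rotate right-handed about the z-axis with cos θ = 12/13, sin θ = -5/13: (-2, -3, 2) → (-3, -2, 2); (4, -3, 5) → (33/13, -56/13, 5)
T2 rotate right-handed about the y-axis with cos θ = 3/5, sin θ = -4/5: (-3, -2, 2) → (-17/5, -2, -6/5); (33/13, -56/13, 5) → (-161/65, -56/13, 327/65)
T3 scale by (-3, 1/2, 1): (-17/5, -2, -6/5) → (51/5, -1, -6/5); (-161/65, -56/13, 327/65) → (483/65, -28/13, 327/65)
T4 reflect across y = 0: (51/5, -1, -6/5) → (51/5, 1, -6/5); (483/65, -28/13, 327/65) → (483/65, 28/13, 327/65)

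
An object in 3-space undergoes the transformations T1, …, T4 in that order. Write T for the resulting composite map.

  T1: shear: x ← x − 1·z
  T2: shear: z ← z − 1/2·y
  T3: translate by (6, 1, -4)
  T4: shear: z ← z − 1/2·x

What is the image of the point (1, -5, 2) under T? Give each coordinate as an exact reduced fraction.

T1 shear: x ← x − 1·z: (1, -5, 2) → (-1, -5, 2)
T2 shear: z ← z − 1/2·y: (-1, -5, 2) → (-1, -5, 9/2)
T3 translate by (6, 1, -4): (-1, -5, 9/2) → (5, -4, 1/2)
T4 shear: z ← z − 1/2·x: (5, -4, 1/2) → (5, -4, -2)

T(p) = (5, -4, -2)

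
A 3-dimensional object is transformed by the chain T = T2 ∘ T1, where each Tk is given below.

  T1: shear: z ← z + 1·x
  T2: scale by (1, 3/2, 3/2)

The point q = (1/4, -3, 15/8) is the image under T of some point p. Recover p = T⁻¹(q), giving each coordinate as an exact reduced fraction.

T1 = [1 0 0 0; 0 1 0 0; 1 0 1 0; 0 0 0 1]
T2·T1 = [1 0 0 0; 0 3/2 0 0; 3/2 0 3/2 0; 0 0 0 1]
det M = 9/4; M⁻¹ = [1 0 0 0; 0 2/3 0 0; -1 0 2/3 0; 0 0 0 1]
M⁻¹ · (1/4, -3, 15/8)ᵀ = (1/4, -2, 1)ᵀ

p = (1/4, -2, 1)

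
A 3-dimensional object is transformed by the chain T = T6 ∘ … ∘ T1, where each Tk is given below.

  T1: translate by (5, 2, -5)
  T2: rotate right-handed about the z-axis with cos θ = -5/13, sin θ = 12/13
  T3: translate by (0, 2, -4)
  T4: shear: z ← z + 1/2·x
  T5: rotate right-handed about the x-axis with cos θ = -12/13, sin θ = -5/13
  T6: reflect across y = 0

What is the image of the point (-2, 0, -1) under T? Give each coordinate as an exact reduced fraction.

T1 translate by (5, 2, -5): (-2, 0, -1) → (3, 2, -6)
T2 rotate right-handed about the z-axis with cos θ = -5/13, sin θ = 12/13: (3, 2, -6) → (-3, 2, -6)
T3 translate by (0, 2, -4): (-3, 2, -6) → (-3, 4, -10)
T4 shear: z ← z + 1/2·x: (-3, 4, -10) → (-3, 4, -23/2)
T5 rotate right-handed about the x-axis with cos θ = -12/13, sin θ = -5/13: (-3, 4, -23/2) → (-3, -211/26, 118/13)
T6 reflect across y = 0: (-3, -211/26, 118/13) → (-3, 211/26, 118/13)

T(p) = (-3, 211/26, 118/13)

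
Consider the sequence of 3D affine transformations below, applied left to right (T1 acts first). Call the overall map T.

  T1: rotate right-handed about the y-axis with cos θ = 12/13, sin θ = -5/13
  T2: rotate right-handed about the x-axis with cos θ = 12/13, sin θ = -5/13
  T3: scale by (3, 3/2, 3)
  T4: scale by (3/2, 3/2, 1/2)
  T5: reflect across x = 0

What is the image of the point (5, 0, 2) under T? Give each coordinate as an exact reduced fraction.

T(p) = (-225/13, 2205/676, 882/169)

T1 rotate right-handed about the y-axis with cos θ = 12/13, sin θ = -5/13: (5, 0, 2) → (50/13, 0, 49/13)
T2 rotate right-handed about the x-axis with cos θ = 12/13, sin θ = -5/13: (50/13, 0, 49/13) → (50/13, 245/169, 588/169)
T3 scale by (3, 3/2, 3): (50/13, 245/169, 588/169) → (150/13, 735/338, 1764/169)
T4 scale by (3/2, 3/2, 1/2): (150/13, 735/338, 1764/169) → (225/13, 2205/676, 882/169)
T5 reflect across x = 0: (225/13, 2205/676, 882/169) → (-225/13, 2205/676, 882/169)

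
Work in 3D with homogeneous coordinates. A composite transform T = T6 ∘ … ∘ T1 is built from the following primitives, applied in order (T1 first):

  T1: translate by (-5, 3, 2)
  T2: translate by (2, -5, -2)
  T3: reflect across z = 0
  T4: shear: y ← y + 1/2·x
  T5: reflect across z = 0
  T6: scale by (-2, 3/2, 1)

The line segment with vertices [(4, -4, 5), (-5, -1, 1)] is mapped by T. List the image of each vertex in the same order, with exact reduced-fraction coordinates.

image vertices: (-2, -33/4, 5), (16, -21/2, 1)

T1 translate by (-5, 3, 2): (4, -4, 5) → (-1, -1, 7); (-5, -1, 1) → (-10, 2, 3)
T2 translate by (2, -5, -2): (-1, -1, 7) → (1, -6, 5); (-10, 2, 3) → (-8, -3, 1)
T3 reflect across z = 0: (1, -6, 5) → (1, -6, -5); (-8, -3, 1) → (-8, -3, -1)
T4 shear: y ← y + 1/2·x: (1, -6, -5) → (1, -11/2, -5); (-8, -3, -1) → (-8, -7, -1)
T5 reflect across z = 0: (1, -11/2, -5) → (1, -11/2, 5); (-8, -7, -1) → (-8, -7, 1)
T6 scale by (-2, 3/2, 1): (1, -11/2, 5) → (-2, -33/4, 5); (-8, -7, 1) → (16, -21/2, 1)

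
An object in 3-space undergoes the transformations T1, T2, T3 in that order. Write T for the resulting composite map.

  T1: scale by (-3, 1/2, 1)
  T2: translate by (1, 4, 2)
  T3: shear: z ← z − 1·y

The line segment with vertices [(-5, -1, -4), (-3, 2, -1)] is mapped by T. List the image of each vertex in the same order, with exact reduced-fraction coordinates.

image vertices: (16, 7/2, -11/2), (10, 5, -4)

T1 scale by (-3, 1/2, 1): (-5, -1, -4) → (15, -1/2, -4); (-3, 2, -1) → (9, 1, -1)
T2 translate by (1, 4, 2): (15, -1/2, -4) → (16, 7/2, -2); (9, 1, -1) → (10, 5, 1)
T3 shear: z ← z − 1·y: (16, 7/2, -2) → (16, 7/2, -11/2); (10, 5, 1) → (10, 5, -4)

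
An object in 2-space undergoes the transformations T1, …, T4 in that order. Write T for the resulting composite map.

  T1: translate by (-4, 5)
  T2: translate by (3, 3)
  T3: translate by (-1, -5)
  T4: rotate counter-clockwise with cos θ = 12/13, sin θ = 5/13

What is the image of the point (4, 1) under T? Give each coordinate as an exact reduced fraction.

T1 translate by (-4, 5): (4, 1) → (0, 6)
T2 translate by (3, 3): (0, 6) → (3, 9)
T3 translate by (-1, -5): (3, 9) → (2, 4)
T4 rotate counter-clockwise with cos θ = 12/13, sin θ = 5/13: (2, 4) → (4/13, 58/13)

T(p) = (4/13, 58/13)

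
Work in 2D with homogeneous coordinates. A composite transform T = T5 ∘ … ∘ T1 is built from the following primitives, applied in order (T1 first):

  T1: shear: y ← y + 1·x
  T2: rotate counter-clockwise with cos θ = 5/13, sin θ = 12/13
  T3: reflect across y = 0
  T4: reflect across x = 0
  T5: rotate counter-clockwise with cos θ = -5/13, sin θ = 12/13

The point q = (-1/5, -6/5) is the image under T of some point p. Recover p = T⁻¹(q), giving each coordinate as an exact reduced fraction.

T1 = [1 0 0; 1 1 0; 0 0 1]
T2·T1 = [-7/13 -12/13 0; 17/13 5/13 0; 0 0 1]
T3·…·T1 = [-7/13 -12/13 0; -17/13 -5/13 0; 0 0 1]
T4·…·T1 = [7/13 12/13 0; -17/13 -5/13 0; 0 0 1]
T5·…·T1 = [1 0 0; 1 1 0; 0 0 1]
det M = 1; M⁻¹ = [1 0 0; -1 1 0; 0 0 1]
M⁻¹ · (-1/5, -6/5)ᵀ = (-1/5, -1)ᵀ

p = (-1/5, -1)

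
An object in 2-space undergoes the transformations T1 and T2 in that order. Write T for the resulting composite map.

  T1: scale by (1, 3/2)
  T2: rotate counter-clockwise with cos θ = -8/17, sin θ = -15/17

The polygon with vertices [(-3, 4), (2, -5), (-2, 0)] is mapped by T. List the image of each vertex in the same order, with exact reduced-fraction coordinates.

image vertices: (114/17, -3/17), (-257/34, 30/17), (16/17, 30/17)

T1 scale by (1, 3/2): (-3, 4) → (-3, 6); (2, -5) → (2, -15/2); (-2, 0) → (-2, 0)
T2 rotate counter-clockwise with cos θ = -8/17, sin θ = -15/17: (-3, 6) → (114/17, -3/17); (2, -15/2) → (-257/34, 30/17); (-2, 0) → (16/17, 30/17)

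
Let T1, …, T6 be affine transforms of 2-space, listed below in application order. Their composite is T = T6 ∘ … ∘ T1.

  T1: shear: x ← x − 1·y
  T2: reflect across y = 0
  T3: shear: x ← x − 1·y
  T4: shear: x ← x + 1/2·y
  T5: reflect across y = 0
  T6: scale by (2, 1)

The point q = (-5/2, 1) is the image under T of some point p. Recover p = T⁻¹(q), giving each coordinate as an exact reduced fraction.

T1 = [1 -1 0; 0 1 0; 0 0 1]
T2·T1 = [1 -1 0; 0 -1 0; 0 0 1]
T3·…·T1 = [1 0 0; 0 -1 0; 0 0 1]
T4·…·T1 = [1 -1/2 0; 0 -1 0; 0 0 1]
T5·…·T1 = [1 -1/2 0; 0 1 0; 0 0 1]
T6·…·T1 = [2 -1 0; 0 1 0; 0 0 1]
det M = 2; M⁻¹ = [1/2 1/2 0; 0 1 0; 0 0 1]
M⁻¹ · (-5/2, 1)ᵀ = (-3/4, 1)ᵀ

p = (-3/4, 1)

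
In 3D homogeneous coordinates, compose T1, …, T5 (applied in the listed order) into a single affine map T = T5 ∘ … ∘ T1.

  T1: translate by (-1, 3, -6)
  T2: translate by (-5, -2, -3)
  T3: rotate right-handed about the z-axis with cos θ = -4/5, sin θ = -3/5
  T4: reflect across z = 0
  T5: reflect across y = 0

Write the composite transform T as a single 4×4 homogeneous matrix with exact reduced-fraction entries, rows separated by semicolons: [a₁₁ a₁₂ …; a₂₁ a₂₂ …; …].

T = [-4/5 3/5 0 27/5; 3/5 4/5 0 -14/5; 0 0 -1 9; 0 0 0 1]

T1 = [1 0 0 -1; 0 1 0 3; 0 0 1 -6; 0 0 0 1]
T2·T1 = [1 0 0 -6; 0 1 0 1; 0 0 1 -9; 0 0 0 1]
T3·…·T1 = [-4/5 3/5 0 27/5; -3/5 -4/5 0 14/5; 0 0 1 -9; 0 0 0 1]
T4·…·T1 = [-4/5 3/5 0 27/5; -3/5 -4/5 0 14/5; 0 0 -1 9; 0 0 0 1]
T5·…·T1 = [-4/5 3/5 0 27/5; 3/5 4/5 0 -14/5; 0 0 -1 9; 0 0 0 1]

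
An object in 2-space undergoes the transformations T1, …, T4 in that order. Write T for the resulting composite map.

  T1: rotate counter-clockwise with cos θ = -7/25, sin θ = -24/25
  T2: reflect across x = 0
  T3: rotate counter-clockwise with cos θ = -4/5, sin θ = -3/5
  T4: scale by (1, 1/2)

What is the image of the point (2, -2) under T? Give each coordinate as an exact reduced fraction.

T(p) = (-14/5, -1/5)

T1 rotate counter-clockwise with cos θ = -7/25, sin θ = -24/25: (2, -2) → (-62/25, -34/25)
T2 reflect across x = 0: (-62/25, -34/25) → (62/25, -34/25)
T3 rotate counter-clockwise with cos θ = -4/5, sin θ = -3/5: (62/25, -34/25) → (-14/5, -2/5)
T4 scale by (1, 1/2): (-14/5, -2/5) → (-14/5, -1/5)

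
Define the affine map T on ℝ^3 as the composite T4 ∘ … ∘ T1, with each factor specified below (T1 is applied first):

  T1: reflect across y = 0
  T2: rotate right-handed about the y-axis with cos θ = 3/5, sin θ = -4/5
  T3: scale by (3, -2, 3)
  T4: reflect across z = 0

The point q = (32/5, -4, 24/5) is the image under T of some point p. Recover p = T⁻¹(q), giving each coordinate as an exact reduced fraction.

p = (0, -2, -8/3)

T1 = [1 0 0 0; 0 -1 0 0; 0 0 1 0; 0 0 0 1]
T2·T1 = [3/5 0 -4/5 0; 0 -1 0 0; 4/5 0 3/5 0; 0 0 0 1]
T3·…·T1 = [9/5 0 -12/5 0; 0 2 0 0; 12/5 0 9/5 0; 0 0 0 1]
T4·…·T1 = [9/5 0 -12/5 0; 0 2 0 0; -12/5 0 -9/5 0; 0 0 0 1]
det M = -18; M⁻¹ = [1/5 0 -4/15 0; 0 1/2 0 0; -4/15 0 -1/5 0; 0 0 0 1]
M⁻¹ · (32/5, -4, 24/5)ᵀ = (0, -2, -8/3)ᵀ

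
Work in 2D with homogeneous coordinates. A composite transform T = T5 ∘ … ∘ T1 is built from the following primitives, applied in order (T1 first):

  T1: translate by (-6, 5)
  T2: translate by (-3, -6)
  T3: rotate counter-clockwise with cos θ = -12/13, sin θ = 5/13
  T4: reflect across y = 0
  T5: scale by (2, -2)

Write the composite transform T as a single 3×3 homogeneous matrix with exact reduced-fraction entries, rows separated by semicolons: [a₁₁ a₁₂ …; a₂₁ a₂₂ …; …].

T = [-24/13 -10/13 226/13; 10/13 -24/13 -66/13; 0 0 1]

T1 = [1 0 -6; 0 1 5; 0 0 1]
T2·T1 = [1 0 -9; 0 1 -1; 0 0 1]
T3·…·T1 = [-12/13 -5/13 113/13; 5/13 -12/13 -33/13; 0 0 1]
T4·…·T1 = [-12/13 -5/13 113/13; -5/13 12/13 33/13; 0 0 1]
T5·…·T1 = [-24/13 -10/13 226/13; 10/13 -24/13 -66/13; 0 0 1]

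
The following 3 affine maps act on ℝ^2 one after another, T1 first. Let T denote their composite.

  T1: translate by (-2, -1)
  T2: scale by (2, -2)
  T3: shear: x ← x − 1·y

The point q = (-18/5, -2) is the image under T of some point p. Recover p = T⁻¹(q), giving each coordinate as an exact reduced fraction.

T1 = [1 0 -2; 0 1 -1; 0 0 1]
T2·T1 = [2 0 -4; 0 -2 2; 0 0 1]
T3·…·T1 = [2 2 -6; 0 -2 2; 0 0 1]
det M = -4; M⁻¹ = [1/2 1/2 2; 0 -1/2 1; 0 0 1]
M⁻¹ · (-18/5, -2)ᵀ = (-4/5, 2)ᵀ

p = (-4/5, 2)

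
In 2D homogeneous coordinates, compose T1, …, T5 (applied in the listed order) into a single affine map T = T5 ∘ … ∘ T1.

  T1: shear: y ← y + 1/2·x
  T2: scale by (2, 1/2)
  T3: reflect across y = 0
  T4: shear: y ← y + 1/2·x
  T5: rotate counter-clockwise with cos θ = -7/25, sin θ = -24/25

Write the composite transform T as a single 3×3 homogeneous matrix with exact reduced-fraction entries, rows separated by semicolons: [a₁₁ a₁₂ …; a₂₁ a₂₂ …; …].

T1 = [1 0 0; 1/2 1 0; 0 0 1]
T2·T1 = [2 0 0; 1/4 1/2 0; 0 0 1]
T3·…·T1 = [2 0 0; -1/4 -1/2 0; 0 0 1]
T4·…·T1 = [2 0 0; 3/4 -1/2 0; 0 0 1]
T5·…·T1 = [4/25 -12/25 0; -213/100 7/50 0; 0 0 1]

T = [4/25 -12/25 0; -213/100 7/50 0; 0 0 1]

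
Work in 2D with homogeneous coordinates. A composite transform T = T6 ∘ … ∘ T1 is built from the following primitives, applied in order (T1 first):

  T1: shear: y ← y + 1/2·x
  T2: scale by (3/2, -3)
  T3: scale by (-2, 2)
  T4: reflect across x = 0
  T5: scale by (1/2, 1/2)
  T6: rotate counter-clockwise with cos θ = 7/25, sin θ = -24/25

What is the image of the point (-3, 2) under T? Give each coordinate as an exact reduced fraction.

T(p) = (-27/10, 39/10)

T1 shear: y ← y + 1/2·x: (-3, 2) → (-3, 1/2)
T2 scale by (3/2, -3): (-3, 1/2) → (-9/2, -3/2)
T3 scale by (-2, 2): (-9/2, -3/2) → (9, -3)
T4 reflect across x = 0: (9, -3) → (-9, -3)
T5 scale by (1/2, 1/2): (-9, -3) → (-9/2, -3/2)
T6 rotate counter-clockwise with cos θ = 7/25, sin θ = -24/25: (-9/2, -3/2) → (-27/10, 39/10)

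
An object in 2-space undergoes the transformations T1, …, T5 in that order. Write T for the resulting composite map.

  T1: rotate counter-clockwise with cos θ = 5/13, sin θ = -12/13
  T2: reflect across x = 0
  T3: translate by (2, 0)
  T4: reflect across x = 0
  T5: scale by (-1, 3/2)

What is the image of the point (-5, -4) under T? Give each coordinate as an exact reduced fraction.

T(p) = (99/13, 60/13)

T1 rotate counter-clockwise with cos θ = 5/13, sin θ = -12/13: (-5, -4) → (-73/13, 40/13)
T2 reflect across x = 0: (-73/13, 40/13) → (73/13, 40/13)
T3 translate by (2, 0): (73/13, 40/13) → (99/13, 40/13)
T4 reflect across x = 0: (99/13, 40/13) → (-99/13, 40/13)
T5 scale by (-1, 3/2): (-99/13, 40/13) → (99/13, 60/13)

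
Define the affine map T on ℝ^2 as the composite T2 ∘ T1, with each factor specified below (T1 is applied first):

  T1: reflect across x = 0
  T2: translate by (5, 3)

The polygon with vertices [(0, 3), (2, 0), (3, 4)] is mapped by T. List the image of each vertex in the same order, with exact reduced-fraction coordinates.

T1 reflect across x = 0: (0, 3) → (0, 3); (2, 0) → (-2, 0); (3, 4) → (-3, 4)
T2 translate by (5, 3): (0, 3) → (5, 6); (-2, 0) → (3, 3); (-3, 4) → (2, 7)

image vertices: (5, 6), (3, 3), (2, 7)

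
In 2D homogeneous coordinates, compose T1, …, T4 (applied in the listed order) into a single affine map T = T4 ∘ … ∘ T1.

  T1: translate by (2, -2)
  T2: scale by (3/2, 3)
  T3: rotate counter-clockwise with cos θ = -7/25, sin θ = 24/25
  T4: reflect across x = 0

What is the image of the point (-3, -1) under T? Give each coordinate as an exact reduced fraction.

T1 translate by (2, -2): (-3, -1) → (-1, -3)
T2 scale by (3/2, 3): (-1, -3) → (-3/2, -9)
T3 rotate counter-clockwise with cos θ = -7/25, sin θ = 24/25: (-3/2, -9) → (453/50, 27/25)
T4 reflect across x = 0: (453/50, 27/25) → (-453/50, 27/25)

T(p) = (-453/50, 27/25)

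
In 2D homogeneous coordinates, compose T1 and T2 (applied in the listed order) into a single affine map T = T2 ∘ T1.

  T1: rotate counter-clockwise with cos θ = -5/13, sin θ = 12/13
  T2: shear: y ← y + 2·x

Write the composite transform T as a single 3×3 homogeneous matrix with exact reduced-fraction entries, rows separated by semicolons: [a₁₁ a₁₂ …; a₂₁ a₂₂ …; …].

T = [-5/13 -12/13 0; 2/13 -29/13 0; 0 0 1]

T1 = [-5/13 -12/13 0; 12/13 -5/13 0; 0 0 1]
T2·T1 = [-5/13 -12/13 0; 2/13 -29/13 0; 0 0 1]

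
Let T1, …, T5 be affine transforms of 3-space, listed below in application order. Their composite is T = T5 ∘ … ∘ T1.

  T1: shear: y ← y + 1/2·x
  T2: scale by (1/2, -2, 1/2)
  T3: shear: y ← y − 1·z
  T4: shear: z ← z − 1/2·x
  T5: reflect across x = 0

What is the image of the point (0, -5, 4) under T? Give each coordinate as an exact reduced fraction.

T1 shear: y ← y + 1/2·x: (0, -5, 4) → (0, -5, 4)
T2 scale by (1/2, -2, 1/2): (0, -5, 4) → (0, 10, 2)
T3 shear: y ← y − 1·z: (0, 10, 2) → (0, 8, 2)
T4 shear: z ← z − 1/2·x: (0, 8, 2) → (0, 8, 2)
T5 reflect across x = 0: (0, 8, 2) → (0, 8, 2)

T(p) = (0, 8, 2)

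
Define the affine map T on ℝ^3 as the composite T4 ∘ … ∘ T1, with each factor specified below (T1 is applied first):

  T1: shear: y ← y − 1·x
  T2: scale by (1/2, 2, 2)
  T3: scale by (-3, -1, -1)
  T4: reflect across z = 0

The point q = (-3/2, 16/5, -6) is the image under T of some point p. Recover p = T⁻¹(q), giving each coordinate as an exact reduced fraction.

p = (1, -3/5, -3)

T1 = [1 0 0 0; -1 1 0 0; 0 0 1 0; 0 0 0 1]
T2·T1 = [1/2 0 0 0; -2 2 0 0; 0 0 2 0; 0 0 0 1]
T3·…·T1 = [-3/2 0 0 0; 2 -2 0 0; 0 0 -2 0; 0 0 0 1]
T4·…·T1 = [-3/2 0 0 0; 2 -2 0 0; 0 0 2 0; 0 0 0 1]
det M = 6; M⁻¹ = [-2/3 0 0 0; -2/3 -1/2 0 0; 0 0 1/2 0; 0 0 0 1]
M⁻¹ · (-3/2, 16/5, -6)ᵀ = (1, -3/5, -3)ᵀ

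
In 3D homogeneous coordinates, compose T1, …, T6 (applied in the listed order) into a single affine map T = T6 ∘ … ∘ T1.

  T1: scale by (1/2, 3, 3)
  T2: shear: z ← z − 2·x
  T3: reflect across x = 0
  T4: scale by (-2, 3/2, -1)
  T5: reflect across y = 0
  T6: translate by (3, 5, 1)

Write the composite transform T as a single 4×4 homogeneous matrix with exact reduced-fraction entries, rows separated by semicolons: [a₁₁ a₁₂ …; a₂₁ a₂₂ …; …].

T = [1 0 0 3; 0 -9/2 0 5; 1 0 -3 1; 0 0 0 1]

T1 = [1/2 0 0 0; 0 3 0 0; 0 0 3 0; 0 0 0 1]
T2·T1 = [1/2 0 0 0; 0 3 0 0; -1 0 3 0; 0 0 0 1]
T3·…·T1 = [-1/2 0 0 0; 0 3 0 0; -1 0 3 0; 0 0 0 1]
T4·…·T1 = [1 0 0 0; 0 9/2 0 0; 1 0 -3 0; 0 0 0 1]
T5·…·T1 = [1 0 0 0; 0 -9/2 0 0; 1 0 -3 0; 0 0 0 1]
T6·…·T1 = [1 0 0 3; 0 -9/2 0 5; 1 0 -3 1; 0 0 0 1]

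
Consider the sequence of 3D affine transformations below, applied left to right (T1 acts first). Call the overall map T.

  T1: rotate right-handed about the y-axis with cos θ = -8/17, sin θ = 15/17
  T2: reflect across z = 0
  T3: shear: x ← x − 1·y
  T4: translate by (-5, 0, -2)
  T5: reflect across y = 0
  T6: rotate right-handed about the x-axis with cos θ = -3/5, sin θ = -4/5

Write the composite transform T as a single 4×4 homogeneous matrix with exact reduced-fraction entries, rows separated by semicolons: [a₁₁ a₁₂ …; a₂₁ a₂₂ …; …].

T1 = [-8/17 0 15/17 0; 0 1 0 0; -15/17 0 -8/17 0; 0 0 0 1]
T2·T1 = [-8/17 0 15/17 0; 0 1 0 0; 15/17 0 8/17 0; 0 0 0 1]
T3·…·T1 = [-8/17 -1 15/17 0; 0 1 0 0; 15/17 0 8/17 0; 0 0 0 1]
T4·…·T1 = [-8/17 -1 15/17 -5; 0 1 0 0; 15/17 0 8/17 -2; 0 0 0 1]
T5·…·T1 = [-8/17 -1 15/17 -5; 0 -1 0 0; 15/17 0 8/17 -2; 0 0 0 1]
T6·…·T1 = [-8/17 -1 15/17 -5; 12/17 3/5 32/85 -8/5; -9/17 4/5 -24/85 6/5; 0 0 0 1]

T = [-8/17 -1 15/17 -5; 12/17 3/5 32/85 -8/5; -9/17 4/5 -24/85 6/5; 0 0 0 1]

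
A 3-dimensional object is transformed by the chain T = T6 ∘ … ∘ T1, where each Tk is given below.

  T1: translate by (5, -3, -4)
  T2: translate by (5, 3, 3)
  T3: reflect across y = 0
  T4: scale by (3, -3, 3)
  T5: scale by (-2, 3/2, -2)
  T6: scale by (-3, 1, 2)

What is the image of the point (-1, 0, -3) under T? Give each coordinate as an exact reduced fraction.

T1 translate by (5, -3, -4): (-1, 0, -3) → (4, -3, -7)
T2 translate by (5, 3, 3): (4, -3, -7) → (9, 0, -4)
T3 reflect across y = 0: (9, 0, -4) → (9, 0, -4)
T4 scale by (3, -3, 3): (9, 0, -4) → (27, 0, -12)
T5 scale by (-2, 3/2, -2): (27, 0, -12) → (-54, 0, 24)
T6 scale by (-3, 1, 2): (-54, 0, 24) → (162, 0, 48)

T(p) = (162, 0, 48)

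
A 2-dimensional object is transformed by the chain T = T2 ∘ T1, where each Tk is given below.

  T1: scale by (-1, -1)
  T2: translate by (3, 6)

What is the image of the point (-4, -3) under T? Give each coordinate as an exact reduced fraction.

T1 scale by (-1, -1): (-4, -3) → (4, 3)
T2 translate by (3, 6): (4, 3) → (7, 9)

T(p) = (7, 9)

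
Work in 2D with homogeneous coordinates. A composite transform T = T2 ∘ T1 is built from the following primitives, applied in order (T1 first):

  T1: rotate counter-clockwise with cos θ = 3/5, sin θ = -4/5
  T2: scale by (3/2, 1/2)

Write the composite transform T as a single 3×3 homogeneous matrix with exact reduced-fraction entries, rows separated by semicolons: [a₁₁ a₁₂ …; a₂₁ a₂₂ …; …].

T1 = [3/5 4/5 0; -4/5 3/5 0; 0 0 1]
T2·T1 = [9/10 6/5 0; -2/5 3/10 0; 0 0 1]

T = [9/10 6/5 0; -2/5 3/10 0; 0 0 1]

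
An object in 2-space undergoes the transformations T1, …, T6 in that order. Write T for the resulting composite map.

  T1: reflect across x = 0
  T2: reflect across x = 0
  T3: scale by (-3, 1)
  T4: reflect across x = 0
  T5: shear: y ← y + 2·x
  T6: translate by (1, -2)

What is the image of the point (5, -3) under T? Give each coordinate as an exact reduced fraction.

T(p) = (16, 25)

T1 reflect across x = 0: (5, -3) → (-5, -3)
T2 reflect across x = 0: (-5, -3) → (5, -3)
T3 scale by (-3, 1): (5, -3) → (-15, -3)
T4 reflect across x = 0: (-15, -3) → (15, -3)
T5 shear: y ← y + 2·x: (15, -3) → (15, 27)
T6 translate by (1, -2): (15, 27) → (16, 25)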